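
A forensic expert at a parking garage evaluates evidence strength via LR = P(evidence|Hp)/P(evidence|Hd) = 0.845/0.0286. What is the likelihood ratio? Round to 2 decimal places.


Likelihood ratio calculation:
LR = P(E|Hp) / P(E|Hd)
LR = 0.845 / 0.0286
LR = 29.55

29.55


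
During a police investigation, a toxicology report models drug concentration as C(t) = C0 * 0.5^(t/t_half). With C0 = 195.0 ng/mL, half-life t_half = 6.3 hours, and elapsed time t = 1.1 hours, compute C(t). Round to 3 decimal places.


Drug concentration decay:
Number of half-lives = t / t_half = 1.1 / 6.3 = 0.174603
Decay factor = 0.5^0.174603 = 0.8860113
C(t) = 195.0 * 0.8860113 = 172.772 ng/mL

172.772


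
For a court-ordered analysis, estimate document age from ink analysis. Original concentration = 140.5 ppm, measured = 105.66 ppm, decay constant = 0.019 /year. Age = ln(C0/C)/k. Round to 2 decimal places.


Document age estimation:
C0/C = 140.5 / 105.66 = 1.329737
ln(C0/C) = 0.284981
t = 0.284981 / 0.019 = 15.00 years

15.00


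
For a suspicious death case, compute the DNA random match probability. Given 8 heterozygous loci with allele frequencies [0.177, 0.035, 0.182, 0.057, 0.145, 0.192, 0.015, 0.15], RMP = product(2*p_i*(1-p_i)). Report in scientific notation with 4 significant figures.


Computing RMP for 8 loci:
Locus 1: 2 * 0.177 * 0.823 = 0.291342
Locus 2: 2 * 0.035 * 0.965 = 0.06755
Locus 3: 2 * 0.182 * 0.818 = 0.297752
Locus 4: 2 * 0.057 * 0.943 = 0.107502
Locus 5: 2 * 0.145 * 0.855 = 0.24795
Locus 6: 2 * 0.192 * 0.808 = 0.310272
Locus 7: 2 * 0.015 * 0.985 = 0.02955
Locus 8: 2 * 0.15 * 0.85 = 0.255
RMP = 3.652e-07

3.652e-07


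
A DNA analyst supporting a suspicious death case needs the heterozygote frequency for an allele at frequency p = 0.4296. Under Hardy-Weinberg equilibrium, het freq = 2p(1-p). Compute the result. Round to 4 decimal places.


Hardy-Weinberg heterozygote frequency:
q = 1 - p = 1 - 0.4296 = 0.5704
2pq = 2 * 0.4296 * 0.5704 = 0.4901

0.4901


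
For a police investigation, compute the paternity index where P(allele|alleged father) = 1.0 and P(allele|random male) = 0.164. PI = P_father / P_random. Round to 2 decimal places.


Paternity Index calculation:
PI = P(allele|father) / P(allele|random)
PI = 1.0 / 0.164
PI = 6.10

6.10


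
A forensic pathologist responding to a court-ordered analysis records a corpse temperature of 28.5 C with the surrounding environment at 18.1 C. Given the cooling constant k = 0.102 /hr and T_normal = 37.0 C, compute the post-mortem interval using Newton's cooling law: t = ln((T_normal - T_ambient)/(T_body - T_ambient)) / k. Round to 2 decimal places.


Using Newton's law of cooling:
t = ln((T_normal - T_ambient) / (T_body - T_ambient)) / k
T_normal - T_ambient = 18.9
T_body - T_ambient = 10.4
Ratio = 1.817308
ln(ratio) = 0.597356
t = 0.597356 / 0.102 = 5.86 hours

5.86


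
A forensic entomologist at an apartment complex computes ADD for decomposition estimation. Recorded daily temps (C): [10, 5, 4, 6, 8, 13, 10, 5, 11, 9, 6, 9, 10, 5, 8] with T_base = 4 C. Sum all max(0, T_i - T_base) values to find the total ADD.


Computing ADD day by day:
Day 1: max(0, 10 - 4) = 6
Day 2: max(0, 5 - 4) = 1
Day 3: max(0, 4 - 4) = 0
Day 4: max(0, 6 - 4) = 2
Day 5: max(0, 8 - 4) = 4
Day 6: max(0, 13 - 4) = 9
Day 7: max(0, 10 - 4) = 6
Day 8: max(0, 5 - 4) = 1
Day 9: max(0, 11 - 4) = 7
Day 10: max(0, 9 - 4) = 5
Day 11: max(0, 6 - 4) = 2
Day 12: max(0, 9 - 4) = 5
Day 13: max(0, 10 - 4) = 6
Day 14: max(0, 5 - 4) = 1
Day 15: max(0, 8 - 4) = 4
Total ADD = 59

59


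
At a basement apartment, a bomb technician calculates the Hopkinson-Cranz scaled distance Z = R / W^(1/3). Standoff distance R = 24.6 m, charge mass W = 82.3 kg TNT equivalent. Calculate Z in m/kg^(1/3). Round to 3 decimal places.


Scaled distance calculation:
W^(1/3) = 82.3^(1/3) = 4.349773
Z = R / W^(1/3) = 24.6 / 4.349773
Z = 5.655 m/kg^(1/3)

5.655


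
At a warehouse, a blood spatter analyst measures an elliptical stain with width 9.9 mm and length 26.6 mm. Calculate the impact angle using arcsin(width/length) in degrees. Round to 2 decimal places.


Blood spatter impact angle calculation:
width / length = 9.9 / 26.6 = 0.37218
angle = arcsin(0.37218)
angle = 21.85 degrees

21.85


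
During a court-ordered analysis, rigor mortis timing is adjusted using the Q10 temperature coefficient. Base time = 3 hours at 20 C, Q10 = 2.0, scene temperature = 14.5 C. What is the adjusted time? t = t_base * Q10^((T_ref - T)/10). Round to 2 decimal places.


Rigor mortis time adjustment:
Exponent = (T_ref - T_actual) / 10 = (20 - 14.5) / 10 = 0.55
Q10 factor = 2.0^0.55 = 1.46409
t_adjusted = 3 * 1.46409 = 4.39 hours

4.39


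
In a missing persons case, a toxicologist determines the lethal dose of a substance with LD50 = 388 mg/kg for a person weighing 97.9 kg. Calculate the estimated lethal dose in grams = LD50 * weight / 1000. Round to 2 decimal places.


Lethal dose calculation:
Lethal dose = LD50 * body_weight / 1000
= 388 * 97.9 / 1000
= 37985.2 / 1000
= 37.99 g

37.99


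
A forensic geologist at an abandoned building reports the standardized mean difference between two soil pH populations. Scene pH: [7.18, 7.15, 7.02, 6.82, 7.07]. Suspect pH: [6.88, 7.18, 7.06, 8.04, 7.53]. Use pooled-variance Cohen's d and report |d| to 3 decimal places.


Pooled-variance Cohen's d for soil pH comparison:
Scene mean = 35.24 / 5 = 7.048
Suspect mean = 36.69 / 5 = 7.338
Scene sample variance s_s^2 = 0.02027
Suspect sample variance s_c^2 = 0.21042
Pooled variance = ((n_s-1)*s_s^2 + (n_c-1)*s_c^2) / (n_s + n_c - 2) = 0.115345
Pooled SD = sqrt(0.115345) = 0.339625
Mean difference = -0.29
|d| = |-0.29| / 0.339625 = 0.854

0.854


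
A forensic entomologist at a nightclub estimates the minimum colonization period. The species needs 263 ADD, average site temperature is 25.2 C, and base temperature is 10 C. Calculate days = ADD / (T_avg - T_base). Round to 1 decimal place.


Insect development time:
Effective temperature = avg_temp - T_base = 25.2 - 10 = 15.2 C
Days = ADD / effective_temp = 263 / 15.2 = 17.3 days

17.3


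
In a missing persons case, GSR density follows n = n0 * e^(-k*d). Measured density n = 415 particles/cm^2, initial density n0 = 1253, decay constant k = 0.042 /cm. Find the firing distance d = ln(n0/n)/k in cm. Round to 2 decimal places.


GSR distance calculation:
n0/n = 1253 / 415 = 3.019277
ln(n0/n) = 1.105017
d = 1.105017 / 0.042 = 26.31 cm

26.31


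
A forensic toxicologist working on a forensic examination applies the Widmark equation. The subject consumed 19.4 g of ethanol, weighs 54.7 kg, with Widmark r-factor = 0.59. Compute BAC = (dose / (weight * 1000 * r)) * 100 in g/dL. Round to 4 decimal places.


Applying the Widmark formula:
BAC = (dose_g / (body_wt * 1000 * r)) * 100
Denominator = 54.7 * 1000 * 0.59 = 32273
BAC = (19.4 / 32273) * 100
BAC = 0.0601 g/dL

0.0601


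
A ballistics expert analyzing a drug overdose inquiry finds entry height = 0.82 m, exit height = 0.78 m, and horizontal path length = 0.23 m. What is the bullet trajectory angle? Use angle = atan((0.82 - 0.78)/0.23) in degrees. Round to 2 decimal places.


Bullet trajectory angle:
Height difference = 0.82 - 0.78 = 0.04 m
angle = atan(0.04 / 0.23)
angle = atan(0.173913)
angle = 9.87 degrees

9.87


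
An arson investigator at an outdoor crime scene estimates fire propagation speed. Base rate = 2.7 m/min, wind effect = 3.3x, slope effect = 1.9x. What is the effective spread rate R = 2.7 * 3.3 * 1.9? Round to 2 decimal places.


Fire spread rate calculation:
R = R0 * wind_factor * slope_factor
= 2.7 * 3.3 * 1.9
= 8.91 * 1.9
= 16.93 m/min

16.93


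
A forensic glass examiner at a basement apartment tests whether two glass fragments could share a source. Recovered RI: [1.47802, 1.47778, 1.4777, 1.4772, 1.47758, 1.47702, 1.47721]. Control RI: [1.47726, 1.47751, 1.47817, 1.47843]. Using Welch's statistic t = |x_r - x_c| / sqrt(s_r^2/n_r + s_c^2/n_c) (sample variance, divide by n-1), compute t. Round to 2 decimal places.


Welch's t-criterion for glass RI comparison:
Recovered mean = sum / n_r = 10.34251 / 7 = 1.4775014
Control mean = sum / n_c = 5.91137 / 4 = 1.4778425
Recovered sample variance s_r^2 = 1.33281e-07
Control sample variance s_c^2 = 3.00758e-07
Welch SE (unpooled) = sqrt(s_r^2/n_r + s_c^2/n_c) = sqrt(1.90401e-08 + 7.51896e-08) = sqrt(9.42297e-08) = 0.000306969
|mean_r - mean_c| = 0.000341071
t = 0.000341071 / 0.000306969 = 1.11

1.11


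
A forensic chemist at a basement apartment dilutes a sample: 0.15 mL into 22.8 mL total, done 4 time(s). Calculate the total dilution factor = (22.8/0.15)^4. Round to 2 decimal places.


Dilution factor calculation:
Single dilution = V_total / V_sample = 22.8 / 0.15 ≈ 152
Number of dilutions = 4
Total DF = (22.8 / 0.15)^4 (full precision, rounded at the end) = 533794816.00

533794816.00


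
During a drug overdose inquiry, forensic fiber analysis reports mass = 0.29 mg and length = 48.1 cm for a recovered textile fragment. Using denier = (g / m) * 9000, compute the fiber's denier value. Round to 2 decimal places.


Denier calculation:
Mass in grams = 0.29 mg / 1000 = 0.00029 g
Length in meters = 48.1 cm / 100 = 0.481 m
Linear density = mass / length = 0.00029 / 0.481 = 0.00060291 g/m
Denier = (g/m) * 9000 = 0.00060291 * 9000 = 5.43

5.43


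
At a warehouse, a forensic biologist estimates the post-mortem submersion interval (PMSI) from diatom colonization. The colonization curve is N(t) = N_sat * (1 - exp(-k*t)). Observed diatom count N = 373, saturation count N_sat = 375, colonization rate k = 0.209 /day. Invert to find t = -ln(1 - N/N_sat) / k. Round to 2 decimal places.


PMSI from diatom colonization curve:
N / N_sat = 373 / 375 = 0.994667
1 - N/N_sat = 0.005333
ln(1 - N/N_sat) = -5.233841
t = -ln(1 - N/N_sat) / k = -(-5.233841) / 0.209 = 25.04 days

25.04


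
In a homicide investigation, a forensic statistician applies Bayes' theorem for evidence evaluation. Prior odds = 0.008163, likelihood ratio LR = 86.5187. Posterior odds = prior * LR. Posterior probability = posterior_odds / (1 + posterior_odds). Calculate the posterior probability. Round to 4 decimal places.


Bayesian evidence evaluation:
Posterior odds = prior_odds * LR = 0.008163 * 86.5187 = 0.7062521
Posterior probability = posterior_odds / (1 + posterior_odds)
= 0.7062521 / (1 + 0.7062521)
= 0.7062521 / 1.7062521
= 0.4139

0.4139


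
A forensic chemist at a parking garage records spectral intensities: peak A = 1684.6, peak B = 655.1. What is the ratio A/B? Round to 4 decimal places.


Spectral peak ratio:
Peak A = 1684.6 counts
Peak B = 655.1 counts
Ratio = 1684.6 / 655.1 = 2.5715

2.5715


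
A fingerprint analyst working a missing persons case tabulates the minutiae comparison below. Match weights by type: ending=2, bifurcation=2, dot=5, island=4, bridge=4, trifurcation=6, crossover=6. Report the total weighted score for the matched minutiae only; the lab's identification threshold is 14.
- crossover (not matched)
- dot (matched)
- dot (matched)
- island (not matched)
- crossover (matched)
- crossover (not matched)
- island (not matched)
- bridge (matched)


Weighted minutiae match score:
  crossover: not matched, +0
  dot: matched, +5 (running total 5)
  dot: matched, +5 (running total 10)
  island: not matched, +0
  crossover: matched, +6 (running total 16)
  crossover: not matched, +0
  island: not matched, +0
  bridge: matched, +4 (running total 20)
Total score = 20
Threshold = 14; verdict = identification

20


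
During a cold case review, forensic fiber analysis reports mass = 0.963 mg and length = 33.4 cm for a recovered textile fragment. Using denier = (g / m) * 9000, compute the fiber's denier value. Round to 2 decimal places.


Denier calculation:
Mass in grams = 0.963 mg / 1000 = 0.000963 g
Length in meters = 33.4 cm / 100 = 0.334 m
Linear density = mass / length = 0.000963 / 0.334 = 0.00288323 g/m
Denier = (g/m) * 9000 = 0.00288323 * 9000 = 25.95

25.95


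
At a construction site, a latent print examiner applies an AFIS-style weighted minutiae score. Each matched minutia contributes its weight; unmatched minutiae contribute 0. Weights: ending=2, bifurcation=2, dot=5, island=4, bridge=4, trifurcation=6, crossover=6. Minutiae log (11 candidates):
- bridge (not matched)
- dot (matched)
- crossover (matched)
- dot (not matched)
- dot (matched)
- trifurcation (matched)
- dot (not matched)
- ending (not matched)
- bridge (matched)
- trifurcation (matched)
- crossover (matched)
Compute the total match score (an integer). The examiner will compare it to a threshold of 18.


Weighted minutiae match score:
  bridge: not matched, +0
  dot: matched, +5 (running total 5)
  crossover: matched, +6 (running total 11)
  dot: not matched, +0
  dot: matched, +5 (running total 16)
  trifurcation: matched, +6 (running total 22)
  dot: not matched, +0
  ending: not matched, +0
  bridge: matched, +4 (running total 26)
  trifurcation: matched, +6 (running total 32)
  crossover: matched, +6 (running total 38)
Total score = 38
Threshold = 18; verdict = identification

38


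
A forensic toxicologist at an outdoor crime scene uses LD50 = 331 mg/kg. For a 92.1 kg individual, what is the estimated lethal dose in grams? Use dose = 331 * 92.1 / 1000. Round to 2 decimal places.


Lethal dose calculation:
Lethal dose = LD50 * body_weight / 1000
= 331 * 92.1 / 1000
= 30485.1 / 1000
= 30.49 g

30.49


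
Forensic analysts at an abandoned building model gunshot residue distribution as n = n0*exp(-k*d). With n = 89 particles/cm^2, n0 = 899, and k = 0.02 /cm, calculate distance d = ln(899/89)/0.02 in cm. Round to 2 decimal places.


GSR distance calculation:
n0/n = 899 / 89 = 10.101124
ln(n0/n) = 2.312647
d = 2.312647 / 0.02 = 115.63 cm

115.63


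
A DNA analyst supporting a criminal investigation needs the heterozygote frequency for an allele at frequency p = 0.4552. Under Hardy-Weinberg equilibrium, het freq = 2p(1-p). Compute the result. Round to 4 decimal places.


Hardy-Weinberg heterozygote frequency:
q = 1 - p = 1 - 0.4552 = 0.5448
2pq = 2 * 0.4552 * 0.5448 = 0.4960

0.4960


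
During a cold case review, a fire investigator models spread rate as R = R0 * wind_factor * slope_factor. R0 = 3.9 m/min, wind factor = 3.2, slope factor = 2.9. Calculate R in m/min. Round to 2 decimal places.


Fire spread rate calculation:
R = R0 * wind_factor * slope_factor
= 3.9 * 3.2 * 2.9
= 12.48 * 2.9
= 36.19 m/min

36.19


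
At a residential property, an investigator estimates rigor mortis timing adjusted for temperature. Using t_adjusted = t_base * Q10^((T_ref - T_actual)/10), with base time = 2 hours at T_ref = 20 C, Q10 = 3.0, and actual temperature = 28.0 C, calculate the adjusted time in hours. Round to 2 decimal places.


Rigor mortis time adjustment:
Exponent = (T_ref - T_actual) / 10 = (20 - 28.0) / 10 = -0.8
Q10 factor = 3.0^-0.8 = 0.41524
t_adjusted = 2 * 0.41524 = 0.83 hours

0.83


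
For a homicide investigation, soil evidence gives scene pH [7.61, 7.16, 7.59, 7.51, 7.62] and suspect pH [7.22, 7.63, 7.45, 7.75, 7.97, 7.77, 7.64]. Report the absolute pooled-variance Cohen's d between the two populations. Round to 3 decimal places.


Pooled-variance Cohen's d for soil pH comparison:
Scene mean = 37.49 / 5 = 7.498
Suspect mean = 53.43 / 7 = 7.632857
Scene sample variance s_s^2 = 0.03757
Suspect sample variance s_c^2 = 0.058357
Pooled variance = ((n_s-1)*s_s^2 + (n_c-1)*s_c^2) / (n_s + n_c - 2) = 0.050042
Pooled SD = sqrt(0.050042) = 0.223701
Mean difference = -0.134857
|d| = |-0.134857| / 0.223701 = 0.603

0.603


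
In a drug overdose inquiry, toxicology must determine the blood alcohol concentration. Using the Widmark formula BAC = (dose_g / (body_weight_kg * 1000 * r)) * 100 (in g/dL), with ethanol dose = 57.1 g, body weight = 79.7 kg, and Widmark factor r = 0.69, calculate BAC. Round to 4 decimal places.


Applying the Widmark formula:
BAC = (dose_g / (body_wt * 1000 * r)) * 100
Denominator = 79.7 * 1000 * 0.69 = 54993
BAC = (57.1 / 54993) * 100
BAC = 0.1038 g/dL

0.1038


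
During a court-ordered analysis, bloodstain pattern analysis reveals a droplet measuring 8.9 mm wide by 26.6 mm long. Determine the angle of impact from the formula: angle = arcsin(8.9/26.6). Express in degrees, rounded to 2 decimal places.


Blood spatter impact angle calculation:
width / length = 8.9 / 26.6 = 0.334586
angle = arcsin(0.334586)
angle = 19.55 degrees

19.55


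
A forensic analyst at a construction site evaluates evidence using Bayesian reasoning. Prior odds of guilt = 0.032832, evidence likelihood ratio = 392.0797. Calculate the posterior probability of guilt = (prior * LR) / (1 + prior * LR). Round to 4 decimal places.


Bayesian evidence evaluation:
Posterior odds = prior_odds * LR = 0.032832 * 392.0797 = 12.87276
Posterior probability = posterior_odds / (1 + posterior_odds)
= 12.87276 / (1 + 12.87276)
= 12.87276 / 13.87276
= 0.9279

0.9279


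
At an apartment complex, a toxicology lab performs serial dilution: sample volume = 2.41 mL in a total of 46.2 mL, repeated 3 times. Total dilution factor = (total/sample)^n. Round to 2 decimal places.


Dilution factor calculation:
Single dilution = V_total / V_sample = 46.2 / 2.41 ≈ 19.170124
Number of dilutions = 3
Total DF = (46.2 / 2.41)^3 (full precision, rounded at the end) = 7044.90

7044.90


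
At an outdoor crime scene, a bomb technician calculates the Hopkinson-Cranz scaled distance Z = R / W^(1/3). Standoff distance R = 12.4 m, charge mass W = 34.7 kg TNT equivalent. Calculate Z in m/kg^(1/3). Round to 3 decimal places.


Scaled distance calculation:
W^(1/3) = 34.7^(1/3) = 3.261694
Z = R / W^(1/3) = 12.4 / 3.261694
Z = 3.802 m/kg^(1/3)

3.802


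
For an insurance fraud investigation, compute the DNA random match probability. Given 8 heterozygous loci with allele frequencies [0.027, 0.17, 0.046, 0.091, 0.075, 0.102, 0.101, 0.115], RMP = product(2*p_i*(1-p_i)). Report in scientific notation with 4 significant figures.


Computing RMP for 8 loci:
Locus 1: 2 * 0.027 * 0.973 = 0.052542
Locus 2: 2 * 0.17 * 0.83 = 0.2822
Locus 3: 2 * 0.046 * 0.954 = 0.087768
Locus 4: 2 * 0.091 * 0.909 = 0.165438
Locus 5: 2 * 0.075 * 0.925 = 0.13875
Locus 6: 2 * 0.102 * 0.898 = 0.183192
Locus 7: 2 * 0.101 * 0.899 = 0.181598
Locus 8: 2 * 0.115 * 0.885 = 0.20355
RMP = 2.023e-07

2.023e-07


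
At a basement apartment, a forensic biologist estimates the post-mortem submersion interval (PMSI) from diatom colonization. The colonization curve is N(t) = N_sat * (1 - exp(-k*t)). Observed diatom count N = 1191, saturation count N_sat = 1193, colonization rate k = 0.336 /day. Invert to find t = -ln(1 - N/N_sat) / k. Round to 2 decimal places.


PMSI from diatom colonization curve:
N / N_sat = 1191 / 1193 = 0.998324
1 - N/N_sat = 0.001676
ln(1 - N/N_sat) = -6.391345
t = -ln(1 - N/N_sat) / k = -(-6.391345) / 0.336 = 19.02 days

19.02


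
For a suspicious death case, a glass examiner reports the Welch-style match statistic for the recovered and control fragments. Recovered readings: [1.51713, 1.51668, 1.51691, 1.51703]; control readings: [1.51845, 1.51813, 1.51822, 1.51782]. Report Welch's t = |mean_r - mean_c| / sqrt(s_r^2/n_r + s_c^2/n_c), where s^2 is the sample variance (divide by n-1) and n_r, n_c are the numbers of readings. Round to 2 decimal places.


Welch's t-criterion for glass RI comparison:
Recovered mean = sum / n_r = 6.06775 / 4 = 1.5169375
Control mean = sum / n_c = 6.07262 / 4 = 1.518155
Recovered sample variance s_r^2 = 3.75583e-08
Control sample variance s_c^2 = 6.80333e-08
Welch SE (unpooled) = sqrt(s_r^2/n_r + s_c^2/n_c) = sqrt(9.38958e-09 + 1.70083e-08) = sqrt(2.63979e-08) = 0.000162474
|mean_r - mean_c| = 0.0012175
t = 0.0012175 / 0.000162474 = 7.49

7.49


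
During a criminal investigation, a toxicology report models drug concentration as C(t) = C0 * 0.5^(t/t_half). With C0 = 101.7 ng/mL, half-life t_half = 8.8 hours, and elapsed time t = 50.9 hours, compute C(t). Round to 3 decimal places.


Drug concentration decay:
Number of half-lives = t / t_half = 50.9 / 8.8 = 5.784091
Decay factor = 0.5^5.784091 = 0.01814743
C(t) = 101.7 * 0.01814743 = 1.846 ng/mL

1.846


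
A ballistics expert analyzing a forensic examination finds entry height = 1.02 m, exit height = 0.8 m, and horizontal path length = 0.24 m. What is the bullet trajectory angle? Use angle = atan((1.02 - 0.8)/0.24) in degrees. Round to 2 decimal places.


Bullet trajectory angle:
Height difference = 1.02 - 0.8 = 0.22 m
angle = atan(0.22 / 0.24)
angle = atan(0.916667)
angle = 42.51 degrees

42.51


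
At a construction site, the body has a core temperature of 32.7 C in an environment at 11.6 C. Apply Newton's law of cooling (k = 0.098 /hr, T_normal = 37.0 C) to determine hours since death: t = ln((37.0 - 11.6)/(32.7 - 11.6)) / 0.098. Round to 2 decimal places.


Using Newton's law of cooling:
t = ln((T_normal - T_ambient) / (T_body - T_ambient)) / k
T_normal - T_ambient = 25.4
T_body - T_ambient = 21.1
Ratio = 1.203791
ln(ratio) = 0.185476
t = 0.185476 / 0.098 = 1.89 hours

1.89


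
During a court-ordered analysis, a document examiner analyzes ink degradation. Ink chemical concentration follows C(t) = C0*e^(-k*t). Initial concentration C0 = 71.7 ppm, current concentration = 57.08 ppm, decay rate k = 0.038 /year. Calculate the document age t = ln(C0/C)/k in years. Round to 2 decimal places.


Document age estimation:
C0/C = 71.7 / 57.08 = 1.256132
ln(C0/C) = 0.228037
t = 0.228037 / 0.038 = 6.00 years

6.00


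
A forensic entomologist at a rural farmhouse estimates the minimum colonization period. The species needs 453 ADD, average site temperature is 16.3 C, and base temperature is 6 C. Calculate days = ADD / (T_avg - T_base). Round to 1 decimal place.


Insect development time:
Effective temperature = avg_temp - T_base = 16.3 - 6 = 10.3 C
Days = ADD / effective_temp = 453 / 10.3 = 44.0 days

44.0


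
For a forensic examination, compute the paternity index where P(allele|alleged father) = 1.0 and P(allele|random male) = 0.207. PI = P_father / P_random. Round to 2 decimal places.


Paternity Index calculation:
PI = P(allele|father) / P(allele|random)
PI = 1.0 / 0.207
PI = 4.83

4.83


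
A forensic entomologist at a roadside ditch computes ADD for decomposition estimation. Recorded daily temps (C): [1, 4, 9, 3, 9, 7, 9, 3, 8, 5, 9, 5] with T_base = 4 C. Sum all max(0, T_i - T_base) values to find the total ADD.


Computing ADD day by day:
Day 1: max(0, 1 - 4) = 0
Day 2: max(0, 4 - 4) = 0
Day 3: max(0, 9 - 4) = 5
Day 4: max(0, 3 - 4) = 0
Day 5: max(0, 9 - 4) = 5
Day 6: max(0, 7 - 4) = 3
Day 7: max(0, 9 - 4) = 5
Day 8: max(0, 3 - 4) = 0
Day 9: max(0, 8 - 4) = 4
Day 10: max(0, 5 - 4) = 1
Day 11: max(0, 9 - 4) = 5
Day 12: max(0, 5 - 4) = 1
Total ADD = 29

29


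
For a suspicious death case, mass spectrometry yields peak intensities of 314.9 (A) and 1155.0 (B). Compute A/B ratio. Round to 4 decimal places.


Spectral peak ratio:
Peak A = 314.9 counts
Peak B = 1155.0 counts
Ratio = 314.9 / 1155.0 = 0.2726

0.2726


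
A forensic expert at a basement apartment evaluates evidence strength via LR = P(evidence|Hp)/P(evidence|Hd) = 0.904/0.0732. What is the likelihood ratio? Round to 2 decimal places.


Likelihood ratio calculation:
LR = P(E|Hp) / P(E|Hd)
LR = 0.904 / 0.0732
LR = 12.35

12.35


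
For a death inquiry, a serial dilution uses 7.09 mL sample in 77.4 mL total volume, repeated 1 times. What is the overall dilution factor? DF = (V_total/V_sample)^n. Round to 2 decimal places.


Dilution factor calculation:
Single dilution = V_total / V_sample = 77.4 / 7.09 ≈ 10.916784
Number of dilutions = 1
Total DF = (77.4 / 7.09)^1 (full precision, rounded at the end) = 10.92

10.92


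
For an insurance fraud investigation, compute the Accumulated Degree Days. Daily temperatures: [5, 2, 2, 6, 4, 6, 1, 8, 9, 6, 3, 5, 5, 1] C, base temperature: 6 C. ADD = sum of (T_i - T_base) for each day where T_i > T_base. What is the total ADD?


Computing ADD day by day:
Day 1: max(0, 5 - 6) = 0
Day 2: max(0, 2 - 6) = 0
Day 3: max(0, 2 - 6) = 0
Day 4: max(0, 6 - 6) = 0
Day 5: max(0, 4 - 6) = 0
Day 6: max(0, 6 - 6) = 0
Day 7: max(0, 1 - 6) = 0
Day 8: max(0, 8 - 6) = 2
Day 9: max(0, 9 - 6) = 3
Day 10: max(0, 6 - 6) = 0
Day 11: max(0, 3 - 6) = 0
Day 12: max(0, 5 - 6) = 0
Day 13: max(0, 5 - 6) = 0
Day 14: max(0, 1 - 6) = 0
Total ADD = 5

5


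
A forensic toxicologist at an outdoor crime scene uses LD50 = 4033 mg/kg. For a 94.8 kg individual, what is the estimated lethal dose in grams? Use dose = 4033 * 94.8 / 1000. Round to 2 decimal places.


Lethal dose calculation:
Lethal dose = LD50 * body_weight / 1000
= 4033 * 94.8 / 1000
= 382328.4 / 1000
= 382.33 g

382.33


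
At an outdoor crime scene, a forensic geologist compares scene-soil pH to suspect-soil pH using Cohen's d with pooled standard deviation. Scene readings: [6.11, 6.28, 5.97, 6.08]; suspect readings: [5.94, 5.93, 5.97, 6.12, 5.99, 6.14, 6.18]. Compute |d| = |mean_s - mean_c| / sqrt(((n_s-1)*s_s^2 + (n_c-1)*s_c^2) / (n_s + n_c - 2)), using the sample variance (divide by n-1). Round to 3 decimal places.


Pooled-variance Cohen's d for soil pH comparison:
Scene mean = 24.44 / 4 = 6.11
Suspect mean = 42.27 / 7 = 6.038571
Scene sample variance s_s^2 = 0.016467
Suspect sample variance s_c^2 = 0.010914
Pooled variance = ((n_s-1)*s_s^2 + (n_c-1)*s_c^2) / (n_s + n_c - 2) = 0.012765
Pooled SD = sqrt(0.012765) = 0.112982
Mean difference = 0.071429
|d| = |0.071429| / 0.112982 = 0.632

0.632


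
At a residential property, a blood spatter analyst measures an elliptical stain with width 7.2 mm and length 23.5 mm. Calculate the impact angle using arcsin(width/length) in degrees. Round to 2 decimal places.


Blood spatter impact angle calculation:
width / length = 7.2 / 23.5 = 0.306383
angle = arcsin(0.306383)
angle = 17.84 degrees

17.84


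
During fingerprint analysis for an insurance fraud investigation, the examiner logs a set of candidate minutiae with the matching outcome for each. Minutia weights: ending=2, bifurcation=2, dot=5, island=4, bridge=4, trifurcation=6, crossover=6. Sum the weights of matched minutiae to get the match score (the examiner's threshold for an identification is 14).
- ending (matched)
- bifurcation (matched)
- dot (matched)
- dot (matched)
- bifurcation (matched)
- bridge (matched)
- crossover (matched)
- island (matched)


Weighted minutiae match score:
  ending: matched, +2 (running total 2)
  bifurcation: matched, +2 (running total 4)
  dot: matched, +5 (running total 9)
  dot: matched, +5 (running total 14)
  bifurcation: matched, +2 (running total 16)
  bridge: matched, +4 (running total 20)
  crossover: matched, +6 (running total 26)
  island: matched, +4 (running total 30)
Total score = 30
Threshold = 14; verdict = identification

30


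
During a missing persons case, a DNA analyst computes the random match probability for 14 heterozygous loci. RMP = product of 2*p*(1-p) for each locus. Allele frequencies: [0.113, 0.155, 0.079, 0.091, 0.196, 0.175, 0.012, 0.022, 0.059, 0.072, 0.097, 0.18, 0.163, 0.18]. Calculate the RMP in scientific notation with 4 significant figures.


Computing RMP for 14 loci:
Locus 1: 2 * 0.113 * 0.887 = 0.200462
Locus 2: 2 * 0.155 * 0.845 = 0.26195
Locus 3: 2 * 0.079 * 0.921 = 0.145518
Locus 4: 2 * 0.091 * 0.909 = 0.165438
Locus 5: 2 * 0.196 * 0.804 = 0.315168
Locus 6: 2 * 0.175 * 0.825 = 0.28875
Locus 7: 2 * 0.012 * 0.988 = 0.023712
Locus 8: 2 * 0.022 * 0.978 = 0.043032
Locus 9: 2 * 0.059 * 0.941 = 0.111038
Locus 10: 2 * 0.072 * 0.928 = 0.133632
Locus 11: 2 * 0.097 * 0.903 = 0.175182
Locus 12: 2 * 0.18 * 0.82 = 0.2952
Locus 13: 2 * 0.163 * 0.837 = 0.272862
Locus 14: 2 * 0.18 * 0.82 = 0.2952
RMP = 7.256e-12

7.256e-12


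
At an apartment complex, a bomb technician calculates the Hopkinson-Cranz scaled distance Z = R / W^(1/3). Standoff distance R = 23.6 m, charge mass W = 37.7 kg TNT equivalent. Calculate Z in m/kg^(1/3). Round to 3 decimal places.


Scaled distance calculation:
W^(1/3) = 37.7^(1/3) = 3.353105
Z = R / W^(1/3) = 23.6 / 3.353105
Z = 7.038 m/kg^(1/3)

7.038


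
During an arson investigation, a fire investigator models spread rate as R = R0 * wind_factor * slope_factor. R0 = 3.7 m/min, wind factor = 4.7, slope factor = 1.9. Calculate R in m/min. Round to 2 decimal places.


Fire spread rate calculation:
R = R0 * wind_factor * slope_factor
= 3.7 * 4.7 * 1.9
= 17.39 * 1.9
= 33.04 m/min

33.04


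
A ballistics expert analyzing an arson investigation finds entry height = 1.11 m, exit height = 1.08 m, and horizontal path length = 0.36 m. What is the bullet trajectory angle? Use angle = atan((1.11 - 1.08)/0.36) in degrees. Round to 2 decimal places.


Bullet trajectory angle:
Height difference = 1.11 - 1.08 = 0.03 m
angle = atan(0.03 / 0.36)
angle = atan(0.083333)
angle = 4.76 degrees

4.76


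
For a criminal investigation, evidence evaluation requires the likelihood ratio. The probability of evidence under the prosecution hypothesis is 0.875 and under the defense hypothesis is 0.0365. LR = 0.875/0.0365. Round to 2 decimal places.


Likelihood ratio calculation:
LR = P(E|Hp) / P(E|Hd)
LR = 0.875 / 0.0365
LR = 23.97

23.97


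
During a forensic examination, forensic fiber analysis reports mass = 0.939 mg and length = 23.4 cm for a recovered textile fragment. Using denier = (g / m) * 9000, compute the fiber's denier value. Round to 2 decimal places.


Denier calculation:
Mass in grams = 0.939 mg / 1000 = 0.000939 g
Length in meters = 23.4 cm / 100 = 0.234 m
Linear density = mass / length = 0.000939 / 0.234 = 0.00401282 g/m
Denier = (g/m) * 9000 = 0.00401282 * 9000 = 36.12

36.12


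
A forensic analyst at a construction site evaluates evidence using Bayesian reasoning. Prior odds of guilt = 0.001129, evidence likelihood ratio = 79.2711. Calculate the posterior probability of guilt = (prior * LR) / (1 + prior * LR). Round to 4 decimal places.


Bayesian evidence evaluation:
Posterior odds = prior_odds * LR = 0.001129 * 79.2711 = 0.08949707
Posterior probability = posterior_odds / (1 + posterior_odds)
= 0.08949707 / (1 + 0.08949707)
= 0.08949707 / 1.08949707
= 0.0821

0.0821


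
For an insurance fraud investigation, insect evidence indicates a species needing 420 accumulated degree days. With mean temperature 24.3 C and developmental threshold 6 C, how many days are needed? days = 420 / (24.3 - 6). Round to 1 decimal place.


Insect development time:
Effective temperature = avg_temp - T_base = 24.3 - 6 = 18.3 C
Days = ADD / effective_temp = 420 / 18.3 = 23.0 days

23.0


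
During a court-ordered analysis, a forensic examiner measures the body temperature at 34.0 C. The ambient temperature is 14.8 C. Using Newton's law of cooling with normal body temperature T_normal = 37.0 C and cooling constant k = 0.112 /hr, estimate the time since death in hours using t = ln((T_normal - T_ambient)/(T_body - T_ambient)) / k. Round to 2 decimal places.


Using Newton's law of cooling:
t = ln((T_normal - T_ambient) / (T_body - T_ambient)) / k
T_normal - T_ambient = 22.2
T_body - T_ambient = 19.2
Ratio = 1.15625
ln(ratio) = 0.145182
t = 0.145182 / 0.112 = 1.30 hours

1.30


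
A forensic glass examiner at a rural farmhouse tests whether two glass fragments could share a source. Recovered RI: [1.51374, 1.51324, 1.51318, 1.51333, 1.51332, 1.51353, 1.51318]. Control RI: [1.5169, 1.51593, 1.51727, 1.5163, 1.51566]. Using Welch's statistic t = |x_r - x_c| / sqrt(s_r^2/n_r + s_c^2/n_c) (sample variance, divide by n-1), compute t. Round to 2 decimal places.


Welch's t-criterion for glass RI comparison:
Recovered mean = sum / n_r = 10.59352 / 7 = 1.51336
Control mean = sum / n_c = 7.58206 / 5 = 1.516412
Recovered sample variance s_r^2 = 4.25e-08
Control sample variance s_c^2 = 4.4617e-07
Welch SE (unpooled) = sqrt(s_r^2/n_r + s_c^2/n_c) = sqrt(6.07143e-09 + 8.9234e-08) = sqrt(9.53054e-08) = 0.000308716
|mean_r - mean_c| = 0.003052
t = 0.003052 / 0.000308716 = 9.89

9.89


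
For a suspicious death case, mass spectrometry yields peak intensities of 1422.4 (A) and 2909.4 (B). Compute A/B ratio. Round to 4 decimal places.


Spectral peak ratio:
Peak A = 1422.4 counts
Peak B = 2909.4 counts
Ratio = 1422.4 / 2909.4 = 0.4889

0.4889


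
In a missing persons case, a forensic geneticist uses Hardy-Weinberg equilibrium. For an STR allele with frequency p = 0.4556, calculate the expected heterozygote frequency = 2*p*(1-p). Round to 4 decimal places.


Hardy-Weinberg heterozygote frequency:
q = 1 - p = 1 - 0.4556 = 0.5444
2pq = 2 * 0.4556 * 0.5444 = 0.4961

0.4961


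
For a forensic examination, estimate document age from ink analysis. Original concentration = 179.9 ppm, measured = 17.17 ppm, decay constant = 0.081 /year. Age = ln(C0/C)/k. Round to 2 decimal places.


Document age estimation:
C0/C = 179.9 / 17.17 = 10.477577
ln(C0/C) = 2.349237
t = 2.349237 / 0.081 = 29.00 years

29.00


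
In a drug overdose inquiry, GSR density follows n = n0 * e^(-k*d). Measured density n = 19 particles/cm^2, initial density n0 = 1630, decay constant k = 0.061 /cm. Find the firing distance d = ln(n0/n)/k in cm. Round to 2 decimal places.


GSR distance calculation:
n0/n = 1630 / 19 = 85.789474
ln(n0/n) = 4.451896
d = 4.451896 / 0.061 = 72.98 cm

72.98


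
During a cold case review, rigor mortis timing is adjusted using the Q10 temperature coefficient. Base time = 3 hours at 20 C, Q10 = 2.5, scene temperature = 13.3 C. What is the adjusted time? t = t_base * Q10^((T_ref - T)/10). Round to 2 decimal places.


Rigor mortis time adjustment:
Exponent = (T_ref - T_actual) / 10 = (20 - 13.3) / 10 = 0.67
Q10 factor = 2.5^0.67 = 1.84765
t_adjusted = 3 * 1.84765 = 5.54 hours

5.54


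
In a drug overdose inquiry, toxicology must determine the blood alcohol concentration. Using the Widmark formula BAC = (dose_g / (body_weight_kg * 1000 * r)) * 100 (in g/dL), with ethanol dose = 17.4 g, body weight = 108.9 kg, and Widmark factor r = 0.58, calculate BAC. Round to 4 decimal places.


Applying the Widmark formula:
BAC = (dose_g / (body_wt * 1000 * r)) * 100
Denominator = 108.9 * 1000 * 0.58 = 63162
BAC = (17.4 / 63162) * 100
BAC = 0.0275 g/dL

0.0275


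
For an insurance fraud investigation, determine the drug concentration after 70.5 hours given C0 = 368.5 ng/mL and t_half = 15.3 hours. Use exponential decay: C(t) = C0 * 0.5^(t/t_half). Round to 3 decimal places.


Drug concentration decay:
Number of half-lives = t / t_half = 70.5 / 15.3 = 4.607843
Decay factor = 0.5^4.607843 = 0.04101106
C(t) = 368.5 * 0.04101106 = 15.113 ng/mL

15.113


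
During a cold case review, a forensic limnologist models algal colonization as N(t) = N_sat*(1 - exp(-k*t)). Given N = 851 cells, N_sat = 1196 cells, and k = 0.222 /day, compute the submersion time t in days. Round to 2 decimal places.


PMSI from diatom colonization curve:
N / N_sat = 851 / 1196 = 0.711538
1 - N/N_sat = 0.288462
ln(1 - N/N_sat) = -1.243192
t = -ln(1 - N/N_sat) / k = -(-1.243192) / 0.222 = 5.60 days

5.60


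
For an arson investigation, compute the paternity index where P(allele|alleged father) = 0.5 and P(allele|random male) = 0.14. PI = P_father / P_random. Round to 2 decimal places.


Paternity Index calculation:
PI = P(allele|father) / P(allele|random)
PI = 0.5 / 0.14
PI = 3.57

3.57


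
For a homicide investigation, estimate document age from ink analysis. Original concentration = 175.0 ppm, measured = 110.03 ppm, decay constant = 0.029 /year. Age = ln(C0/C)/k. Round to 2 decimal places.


Document age estimation:
C0/C = 175.0 / 110.03 = 1.590475
ln(C0/C) = 0.464033
t = 0.464033 / 0.029 = 16.00 years

16.00


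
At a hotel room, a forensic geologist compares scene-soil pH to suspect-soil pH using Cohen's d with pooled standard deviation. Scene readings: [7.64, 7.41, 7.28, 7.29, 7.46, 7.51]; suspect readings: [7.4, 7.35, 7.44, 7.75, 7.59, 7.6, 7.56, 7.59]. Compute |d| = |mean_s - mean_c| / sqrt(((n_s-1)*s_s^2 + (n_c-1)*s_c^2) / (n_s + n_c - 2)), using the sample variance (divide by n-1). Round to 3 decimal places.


Pooled-variance Cohen's d for soil pH comparison:
Scene mean = 44.59 / 6 = 7.431667
Suspect mean = 60.28 / 8 = 7.535
Scene sample variance s_s^2 = 0.018777
Suspect sample variance s_c^2 = 0.016943
Pooled variance = ((n_s-1)*s_s^2 + (n_c-1)*s_c^2) / (n_s + n_c - 2) = 0.017707
Pooled SD = sqrt(0.017707) = 0.133068
Mean difference = -0.103333
|d| = |-0.103333| / 0.133068 = 0.777

0.777


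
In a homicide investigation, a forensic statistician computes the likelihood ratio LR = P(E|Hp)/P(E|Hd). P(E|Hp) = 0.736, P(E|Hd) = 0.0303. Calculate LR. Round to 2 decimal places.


Likelihood ratio calculation:
LR = P(E|Hp) / P(E|Hd)
LR = 0.736 / 0.0303
LR = 24.29

24.29


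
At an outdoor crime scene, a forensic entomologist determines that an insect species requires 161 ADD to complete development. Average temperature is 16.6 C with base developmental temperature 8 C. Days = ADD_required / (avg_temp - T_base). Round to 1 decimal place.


Insect development time:
Effective temperature = avg_temp - T_base = 16.6 - 8 = 8.6 C
Days = ADD / effective_temp = 161 / 8.6 = 18.7 days

18.7


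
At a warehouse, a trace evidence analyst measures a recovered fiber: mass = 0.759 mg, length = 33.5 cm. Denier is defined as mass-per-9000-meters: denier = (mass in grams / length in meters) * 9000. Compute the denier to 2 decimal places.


Denier calculation:
Mass in grams = 0.759 mg / 1000 = 0.000759 g
Length in meters = 33.5 cm / 100 = 0.335 m
Linear density = mass / length = 0.000759 / 0.335 = 0.00226567 g/m
Denier = (g/m) * 9000 = 0.00226567 * 9000 = 20.39

20.39


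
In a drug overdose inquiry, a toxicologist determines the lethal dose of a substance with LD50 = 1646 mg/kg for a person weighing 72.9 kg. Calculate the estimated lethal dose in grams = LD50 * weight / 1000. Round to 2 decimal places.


Lethal dose calculation:
Lethal dose = LD50 * body_weight / 1000
= 1646 * 72.9 / 1000
= 119993.4 / 1000
= 119.99 g

119.99


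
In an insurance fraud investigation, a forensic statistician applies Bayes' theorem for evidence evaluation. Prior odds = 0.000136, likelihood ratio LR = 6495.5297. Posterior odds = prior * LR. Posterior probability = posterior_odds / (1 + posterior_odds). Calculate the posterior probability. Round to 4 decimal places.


Bayesian evidence evaluation:
Posterior odds = prior_odds * LR = 0.000136 * 6495.5297 = 0.883392
Posterior probability = posterior_odds / (1 + posterior_odds)
= 0.883392 / (1 + 0.883392)
= 0.883392 / 1.883392
= 0.4690

0.4690


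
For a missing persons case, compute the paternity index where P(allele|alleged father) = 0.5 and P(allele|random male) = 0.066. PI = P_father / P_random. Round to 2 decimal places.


Paternity Index calculation:
PI = P(allele|father) / P(allele|random)
PI = 0.5 / 0.066
PI = 7.58

7.58


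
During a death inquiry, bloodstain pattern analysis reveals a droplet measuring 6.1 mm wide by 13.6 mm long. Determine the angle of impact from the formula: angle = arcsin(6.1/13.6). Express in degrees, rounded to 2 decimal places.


Blood spatter impact angle calculation:
width / length = 6.1 / 13.6 = 0.448529
angle = arcsin(0.448529)
angle = 26.65 degrees

26.65


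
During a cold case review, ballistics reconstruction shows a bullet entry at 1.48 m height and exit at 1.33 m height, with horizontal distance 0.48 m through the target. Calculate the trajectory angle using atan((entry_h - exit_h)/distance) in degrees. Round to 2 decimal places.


Bullet trajectory angle:
Height difference = 1.48 - 1.33 = 0.15 m
angle = atan(0.15 / 0.48)
angle = atan(0.3125)
angle = 17.35 degrees

17.35


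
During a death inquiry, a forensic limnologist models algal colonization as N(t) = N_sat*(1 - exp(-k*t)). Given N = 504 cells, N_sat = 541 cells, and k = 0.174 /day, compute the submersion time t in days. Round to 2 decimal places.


PMSI from diatom colonization curve:
N / N_sat = 504 / 541 = 0.931608
1 - N/N_sat = 0.068392
ln(1 - N/N_sat) = -2.682499
t = -ln(1 - N/N_sat) / k = -(-2.682499) / 0.174 = 15.42 days

15.42
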